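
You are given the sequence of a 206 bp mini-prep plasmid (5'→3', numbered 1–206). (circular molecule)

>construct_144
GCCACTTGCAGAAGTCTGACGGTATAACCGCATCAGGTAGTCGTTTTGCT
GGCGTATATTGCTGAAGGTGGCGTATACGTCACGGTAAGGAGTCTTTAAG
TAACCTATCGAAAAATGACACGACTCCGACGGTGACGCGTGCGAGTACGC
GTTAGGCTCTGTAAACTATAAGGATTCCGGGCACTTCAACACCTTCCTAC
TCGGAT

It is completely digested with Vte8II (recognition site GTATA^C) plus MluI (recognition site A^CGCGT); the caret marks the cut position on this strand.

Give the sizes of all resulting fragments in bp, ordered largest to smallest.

The Vte8II site (GTATAC) starts at position 73.
Vte8II cuts after base 5 of each site (before the last base), so after position 77.
MluI sites (ACGCGT) start at positions 135, 147.
MluI cuts after the first base of each site, so after positions 135, 147.
Combined cut positions: 77, 135, 147.
Circular molecule, 3 cuts → 3 fragments:
  78–135 → 58 bp
  136–147 → 12 bp
  148–206 then 1–77 → 59 + 77 = 136 bp
Sorted largest to smallest: 136, 58, 12 bp.

136, 58, 12 bp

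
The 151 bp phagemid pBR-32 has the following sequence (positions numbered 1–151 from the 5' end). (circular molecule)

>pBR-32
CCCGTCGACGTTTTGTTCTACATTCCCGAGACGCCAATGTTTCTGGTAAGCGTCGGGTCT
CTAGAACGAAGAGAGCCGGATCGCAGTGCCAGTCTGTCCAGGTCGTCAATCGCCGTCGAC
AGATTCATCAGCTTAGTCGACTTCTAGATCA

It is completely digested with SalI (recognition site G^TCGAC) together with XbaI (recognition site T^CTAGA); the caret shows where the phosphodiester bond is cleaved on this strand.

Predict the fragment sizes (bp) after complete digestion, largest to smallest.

SalI sites (GTCGAC) start at positions 4, 115, 136.
SalI cuts after the first base of each site, so after positions 4, 115, 136.
XbaI sites (TCTAGA) start at positions 60, 143.
XbaI cuts after the first base of each site, so after positions 60, 143.
Combined cut positions: 4, 60, 115, 136, 143.
Circular molecule, 5 cuts → 5 fragments:
  5–60 → 56 bp
  61–115 → 55 bp
  116–136 → 21 bp
  137–143 → 7 bp
  144–151 then 1–4 → 8 + 4 = 12 bp
Sorted largest to smallest: 56, 55, 21, 12, 7 bp.

56, 55, 21, 12, 7 bp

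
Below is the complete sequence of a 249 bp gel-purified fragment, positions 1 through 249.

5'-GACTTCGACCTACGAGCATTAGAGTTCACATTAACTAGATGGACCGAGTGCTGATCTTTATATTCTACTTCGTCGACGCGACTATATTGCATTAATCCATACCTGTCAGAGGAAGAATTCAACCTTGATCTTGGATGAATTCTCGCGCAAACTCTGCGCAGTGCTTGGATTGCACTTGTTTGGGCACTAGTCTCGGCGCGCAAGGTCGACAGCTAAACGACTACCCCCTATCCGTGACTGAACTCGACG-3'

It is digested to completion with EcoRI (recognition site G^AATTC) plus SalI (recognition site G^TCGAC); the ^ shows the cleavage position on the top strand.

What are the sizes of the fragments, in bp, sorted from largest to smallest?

72, 68, 44, 43, 22 bp

EcoRI sites (GAATTC) start at positions 115, 137.
EcoRI cuts after the first base of each site, so after positions 115, 137.
SalI sites (GTCGAC) start at positions 72, 205.
SalI cuts after the first base of each site, so after positions 72, 205.
Combined cut positions: 72, 115, 137, 205.
Linear molecule, 4 cuts → 5 fragments:
  1–72 → 72 bp
  73–115 → 43 bp
  116–137 → 22 bp
  138–205 → 68 bp
  206–249 → 44 bp
Sorted largest to smallest: 72, 68, 44, 43, 22 bp.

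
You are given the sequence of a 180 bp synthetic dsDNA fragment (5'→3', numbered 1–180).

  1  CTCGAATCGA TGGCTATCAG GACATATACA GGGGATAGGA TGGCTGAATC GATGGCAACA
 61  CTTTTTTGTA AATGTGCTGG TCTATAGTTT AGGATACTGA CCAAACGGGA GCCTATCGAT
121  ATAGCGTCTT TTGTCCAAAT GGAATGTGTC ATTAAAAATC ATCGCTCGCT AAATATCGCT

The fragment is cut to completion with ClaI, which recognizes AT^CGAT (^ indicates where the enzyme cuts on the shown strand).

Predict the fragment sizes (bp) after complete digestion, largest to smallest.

ClaI sites (ATCGAT) start at positions 6, 48, 115.
ClaI cuts after base 2 of each site, so after positions 7, 49, 116.
Linear molecule, 3 cuts → 4 fragments:
  1–7 → 7 bp
  8–49 → 42 bp
  50–116 → 67 bp
  117–180 → 64 bp
Sorted largest to smallest: 67, 64, 42, 7 bp.

67, 64, 42, 7 bp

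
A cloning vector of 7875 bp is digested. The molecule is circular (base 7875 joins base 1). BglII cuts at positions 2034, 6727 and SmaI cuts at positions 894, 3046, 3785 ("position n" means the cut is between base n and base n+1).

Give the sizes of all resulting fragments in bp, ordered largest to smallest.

Combined cut positions (sorted): 894, 2034, 3046, 3785, 6727.
Circular molecule, 5 cuts → 5 fragments:
  2034 − 894 = 1140 bp
  3046 − 2034 = 1012 bp
  3785 − 3046 = 739 bp
  6727 − 3785 = 2942 bp
  wrap: 7875 − 6727 + 894 = 2042 bp
Sorted largest to smallest: 2942, 2042, 1140, 1012, 739 bp.

2942, 2042, 1140, 1012, 739 bp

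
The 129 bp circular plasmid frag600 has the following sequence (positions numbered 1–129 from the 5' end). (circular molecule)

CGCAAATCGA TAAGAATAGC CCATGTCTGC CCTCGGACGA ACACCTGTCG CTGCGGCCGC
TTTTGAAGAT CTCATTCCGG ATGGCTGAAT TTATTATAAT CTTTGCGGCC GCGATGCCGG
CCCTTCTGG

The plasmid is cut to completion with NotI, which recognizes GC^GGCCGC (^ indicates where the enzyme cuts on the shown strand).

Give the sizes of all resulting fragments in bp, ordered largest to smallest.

77, 52 bp

NotI sites (GCGGCCGC) start at positions 53, 105.
NotI cuts after base 2 of each site, so after positions 54, 106.
Circular molecule, 2 cuts → 2 fragments:
  55–106 → 52 bp
  107–129 then 1–54 → 23 + 54 = 77 bp
Sorted largest to smallest: 77, 52 bp.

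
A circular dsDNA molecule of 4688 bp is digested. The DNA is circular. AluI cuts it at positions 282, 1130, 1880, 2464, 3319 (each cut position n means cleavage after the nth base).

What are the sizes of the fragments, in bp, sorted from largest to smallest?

Circular molecule, 5 cuts → 5 fragments:
  1130 − 282 = 848 bp
  1880 − 1130 = 750 bp
  2464 − 1880 = 584 bp
  3319 − 2464 = 855 bp
  wrap: 4688 − 3319 + 282 = 1651 bp
Sorted largest to smallest: 1651, 855, 848, 750, 584 bp.

1651, 855, 848, 750, 584 bp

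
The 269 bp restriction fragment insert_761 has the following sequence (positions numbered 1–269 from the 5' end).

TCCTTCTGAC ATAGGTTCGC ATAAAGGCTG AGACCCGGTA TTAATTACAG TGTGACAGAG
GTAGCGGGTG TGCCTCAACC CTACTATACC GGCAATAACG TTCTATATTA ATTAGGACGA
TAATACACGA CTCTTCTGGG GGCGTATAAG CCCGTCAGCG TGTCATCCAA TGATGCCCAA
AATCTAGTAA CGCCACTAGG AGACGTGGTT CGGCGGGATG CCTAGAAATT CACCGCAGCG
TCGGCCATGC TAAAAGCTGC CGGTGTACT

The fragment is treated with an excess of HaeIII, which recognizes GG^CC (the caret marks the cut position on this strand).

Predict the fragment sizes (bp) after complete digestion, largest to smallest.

The HaeIII site (GGCC) starts at position 243.
HaeIII cuts after base 2 of each site, so after position 244.
Linear molecule, 1 cut → 2 fragments:
  1–244 → 244 bp
  245–269 → 25 bp
Sorted largest to smallest: 244, 25 bp.

244, 25 bp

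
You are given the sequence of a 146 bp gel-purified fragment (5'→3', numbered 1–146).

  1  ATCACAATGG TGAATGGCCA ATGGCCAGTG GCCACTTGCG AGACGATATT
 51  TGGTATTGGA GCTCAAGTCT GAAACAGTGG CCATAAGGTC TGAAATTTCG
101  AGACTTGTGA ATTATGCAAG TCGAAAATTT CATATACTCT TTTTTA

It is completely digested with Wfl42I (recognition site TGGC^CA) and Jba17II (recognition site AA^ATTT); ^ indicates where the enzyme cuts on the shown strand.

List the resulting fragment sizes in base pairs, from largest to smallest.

49, 32, 20, 18, 13, 7, 7 bp

Wfl42I sites (TGGCCA) start at positions 15, 22, 29, 78.
Wfl42I cuts after base 4 of each site, so after positions 18, 25, 32, 81.
Jba17II sites (AAATTT) start at positions 93, 125.
Jba17II cuts after base 2 of each site, so after positions 94, 126.
Combined cut positions: 18, 25, 32, 81, 94, 126.
Linear molecule, 6 cuts → 7 fragments:
  1–18 → 18 bp
  19–25 → 7 bp
  26–32 → 7 bp
  33–81 → 49 bp
  82–94 → 13 bp
  95–126 → 32 bp
  127–146 → 20 bp
Sorted largest to smallest: 49, 32, 20, 18, 13, 7, 7 bp.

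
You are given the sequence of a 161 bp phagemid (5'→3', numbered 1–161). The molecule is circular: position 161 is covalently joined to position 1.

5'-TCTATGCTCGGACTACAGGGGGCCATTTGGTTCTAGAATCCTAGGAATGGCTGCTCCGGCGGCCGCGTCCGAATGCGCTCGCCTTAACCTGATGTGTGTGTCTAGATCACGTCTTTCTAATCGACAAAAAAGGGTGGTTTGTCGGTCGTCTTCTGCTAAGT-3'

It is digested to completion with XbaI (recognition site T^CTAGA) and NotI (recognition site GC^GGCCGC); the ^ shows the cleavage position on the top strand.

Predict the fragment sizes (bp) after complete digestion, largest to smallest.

XbaI sites (TCTAGA) start at positions 32, 101.
XbaI cuts after the first base of each site, so after positions 32, 101.
The NotI site (GCGGCCGC) starts at position 59.
NotI cuts after base 2 of each site, so after position 60.
Combined cut positions: 32, 60, 101.
Circular molecule, 3 cuts → 3 fragments:
  33–60 → 28 bp
  61–101 → 41 bp
  102–161 then 1–32 → 60 + 32 = 92 bp
Sorted largest to smallest: 92, 41, 28 bp.

92, 41, 28 bp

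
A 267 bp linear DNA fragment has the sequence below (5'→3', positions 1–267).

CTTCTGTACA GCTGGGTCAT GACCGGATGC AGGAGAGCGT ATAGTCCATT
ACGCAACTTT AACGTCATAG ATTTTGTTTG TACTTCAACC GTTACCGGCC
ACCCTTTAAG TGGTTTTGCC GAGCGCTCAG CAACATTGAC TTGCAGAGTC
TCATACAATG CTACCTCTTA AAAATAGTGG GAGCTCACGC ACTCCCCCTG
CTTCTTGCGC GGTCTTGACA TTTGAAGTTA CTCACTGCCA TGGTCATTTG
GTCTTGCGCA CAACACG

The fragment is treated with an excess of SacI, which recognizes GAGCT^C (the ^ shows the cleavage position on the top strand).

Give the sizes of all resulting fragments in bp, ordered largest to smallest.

185, 82 bp

The SacI site (GAGCTC) starts at position 181.
SacI cuts after base 5 of each site (before the last base), so after position 185.
Linear molecule, 1 cut → 2 fragments:
  1–185 → 185 bp
  186–267 → 82 bp
Sorted largest to smallest: 185, 82 bp.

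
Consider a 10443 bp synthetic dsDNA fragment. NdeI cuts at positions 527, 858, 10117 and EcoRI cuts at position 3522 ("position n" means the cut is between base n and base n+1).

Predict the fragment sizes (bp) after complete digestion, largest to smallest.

Combined cut positions (sorted): 527, 858, 3522, 10117.
Linear molecule, 4 cuts → 5 fragments:
  527 − 0 = 527 bp
  858 − 527 = 331 bp
  3522 − 858 = 2664 bp
  10117 − 3522 = 6595 bp
  10443 − 10117 = 326 bp
Sorted largest to smallest: 6595, 2664, 527, 331, 326 bp.

6595, 2664, 527, 331, 326 bp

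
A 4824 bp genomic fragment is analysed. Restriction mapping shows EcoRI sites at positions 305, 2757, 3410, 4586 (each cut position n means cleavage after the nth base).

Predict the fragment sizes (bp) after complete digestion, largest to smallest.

Linear molecule, 4 cuts → 5 fragments:
  305 − 0 = 305 bp
  2757 − 305 = 2452 bp
  3410 − 2757 = 653 bp
  4586 − 3410 = 1176 bp
  4824 − 4586 = 238 bp
Sorted largest to smallest: 2452, 1176, 653, 305, 238 bp.

2452, 1176, 653, 305, 238 bp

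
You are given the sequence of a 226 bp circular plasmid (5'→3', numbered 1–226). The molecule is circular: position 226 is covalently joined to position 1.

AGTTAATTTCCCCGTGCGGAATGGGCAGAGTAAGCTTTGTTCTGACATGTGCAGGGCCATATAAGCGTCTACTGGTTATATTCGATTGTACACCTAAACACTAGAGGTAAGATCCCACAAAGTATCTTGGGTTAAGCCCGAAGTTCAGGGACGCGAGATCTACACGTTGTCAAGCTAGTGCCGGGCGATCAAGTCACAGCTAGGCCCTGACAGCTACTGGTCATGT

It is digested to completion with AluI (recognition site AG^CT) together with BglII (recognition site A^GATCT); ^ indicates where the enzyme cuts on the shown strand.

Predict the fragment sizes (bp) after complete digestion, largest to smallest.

122, 47, 25, 18, 14 bp

AluI sites (AGCT) start at positions 33, 173, 198, 212.
AluI cuts after base 2 of each site, so after positions 34, 174, 199, 213.
The BglII site (AGATCT) starts at position 156.
BglII cuts after the first base of each site, so after position 156.
Combined cut positions: 34, 156, 174, 199, 213.
Circular molecule, 5 cuts → 5 fragments:
  35–156 → 122 bp
  157–174 → 18 bp
  175–199 → 25 bp
  200–213 → 14 bp
  214–226 then 1–34 → 13 + 34 = 47 bp
Sorted largest to smallest: 122, 47, 25, 18, 14 bp.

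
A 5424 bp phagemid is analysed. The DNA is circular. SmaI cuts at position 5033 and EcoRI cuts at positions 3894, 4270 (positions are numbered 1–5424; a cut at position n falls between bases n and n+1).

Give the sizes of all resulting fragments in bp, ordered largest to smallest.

4285, 763, 376 bp

Combined cut positions (sorted): 3894, 4270, 5033.
Circular molecule, 3 cuts → 3 fragments:
  4270 − 3894 = 376 bp
  5033 − 4270 = 763 bp
  wrap: 5424 − 5033 + 3894 = 4285 bp
Sorted largest to smallest: 4285, 763, 376 bp.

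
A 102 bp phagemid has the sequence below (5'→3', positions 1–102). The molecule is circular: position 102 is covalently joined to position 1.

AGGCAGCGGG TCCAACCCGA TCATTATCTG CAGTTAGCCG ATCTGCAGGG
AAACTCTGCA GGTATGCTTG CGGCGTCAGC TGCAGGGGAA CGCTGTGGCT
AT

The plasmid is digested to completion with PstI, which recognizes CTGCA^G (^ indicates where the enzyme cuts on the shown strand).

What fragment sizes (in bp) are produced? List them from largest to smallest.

50, 24, 15, 13 bp

PstI sites (CTGCAG) start at positions 28, 43, 56, 80.
PstI cuts after base 5 of each site (before the last base), so after positions 32, 47, 60, 84.
Circular molecule, 4 cuts → 4 fragments:
  33–47 → 15 bp
  48–60 → 13 bp
  61–84 → 24 bp
  85–102 then 1–32 → 18 + 32 = 50 bp
Sorted largest to smallest: 50, 24, 15, 13 bp.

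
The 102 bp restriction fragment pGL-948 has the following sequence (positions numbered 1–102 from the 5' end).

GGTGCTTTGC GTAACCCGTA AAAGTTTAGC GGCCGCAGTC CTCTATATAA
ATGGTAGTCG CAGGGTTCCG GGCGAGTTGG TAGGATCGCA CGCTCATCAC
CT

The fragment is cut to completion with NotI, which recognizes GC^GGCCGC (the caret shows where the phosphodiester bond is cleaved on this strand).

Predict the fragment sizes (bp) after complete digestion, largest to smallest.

72, 30 bp

The NotI site (GCGGCCGC) starts at position 29.
NotI cuts after base 2 of each site, so after position 30.
Linear molecule, 1 cut → 2 fragments:
  1–30 → 30 bp
  31–102 → 72 bp
Sorted largest to smallest: 72, 30 bp.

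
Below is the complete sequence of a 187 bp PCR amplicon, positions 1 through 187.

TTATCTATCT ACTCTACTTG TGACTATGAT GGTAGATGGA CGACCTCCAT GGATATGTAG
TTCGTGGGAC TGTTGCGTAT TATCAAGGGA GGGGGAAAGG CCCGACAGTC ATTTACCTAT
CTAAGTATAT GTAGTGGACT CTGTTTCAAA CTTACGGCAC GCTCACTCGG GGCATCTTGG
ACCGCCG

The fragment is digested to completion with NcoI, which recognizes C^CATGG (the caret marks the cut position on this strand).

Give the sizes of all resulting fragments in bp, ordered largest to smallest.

The NcoI site (CCATGG) starts at position 47.
NcoI cuts after the first base of each site, so after position 47.
Linear molecule, 1 cut → 2 fragments:
  1–47 → 47 bp
  48–187 → 140 bp
Sorted largest to smallest: 140, 47 bp.

140, 47 bp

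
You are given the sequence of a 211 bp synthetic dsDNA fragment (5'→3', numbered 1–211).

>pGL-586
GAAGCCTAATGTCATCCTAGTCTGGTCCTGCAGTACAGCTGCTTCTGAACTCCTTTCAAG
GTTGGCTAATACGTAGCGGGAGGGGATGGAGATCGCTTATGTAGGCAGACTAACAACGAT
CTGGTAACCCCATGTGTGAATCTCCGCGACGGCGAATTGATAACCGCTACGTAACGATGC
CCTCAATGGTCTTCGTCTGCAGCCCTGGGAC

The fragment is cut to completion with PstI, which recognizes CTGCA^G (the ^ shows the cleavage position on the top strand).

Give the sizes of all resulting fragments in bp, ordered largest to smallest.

169, 32, 10 bp

PstI sites (CTGCAG) start at positions 28, 197.
PstI cuts after base 5 of each site (before the last base), so after positions 32, 201.
Linear molecule, 2 cuts → 3 fragments:
  1–32 → 32 bp
  33–201 → 169 bp
  202–211 → 10 bp
Sorted largest to smallest: 169, 32, 10 bp.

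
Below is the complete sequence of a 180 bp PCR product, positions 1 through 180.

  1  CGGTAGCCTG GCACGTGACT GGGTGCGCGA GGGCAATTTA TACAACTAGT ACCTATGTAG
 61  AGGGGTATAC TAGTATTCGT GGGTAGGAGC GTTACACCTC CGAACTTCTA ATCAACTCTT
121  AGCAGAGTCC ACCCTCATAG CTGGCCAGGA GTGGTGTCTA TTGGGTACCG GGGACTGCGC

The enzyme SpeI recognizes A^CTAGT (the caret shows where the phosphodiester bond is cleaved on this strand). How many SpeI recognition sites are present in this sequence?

ACTAGT occurs starting at positions 45, 69.
SpeI cuts at 2 sites.

2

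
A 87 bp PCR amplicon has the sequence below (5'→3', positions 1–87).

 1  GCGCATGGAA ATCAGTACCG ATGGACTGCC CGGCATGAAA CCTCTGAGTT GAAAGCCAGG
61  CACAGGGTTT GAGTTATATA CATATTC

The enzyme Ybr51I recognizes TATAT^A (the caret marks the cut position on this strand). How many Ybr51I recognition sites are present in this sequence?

TATATA occurs starting at position 75.
Ybr51I cuts at 1 site.

1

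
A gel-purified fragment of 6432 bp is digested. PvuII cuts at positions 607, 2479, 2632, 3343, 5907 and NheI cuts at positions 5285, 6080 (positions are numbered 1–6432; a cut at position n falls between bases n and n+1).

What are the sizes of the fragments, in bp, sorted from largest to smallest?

Combined cut positions (sorted): 607, 2479, 2632, 3343, 5285, 5907, 6080.
Linear molecule, 7 cuts → 8 fragments:
  607 − 0 = 607 bp
  2479 − 607 = 1872 bp
  2632 − 2479 = 153 bp
  3343 − 2632 = 711 bp
  5285 − 3343 = 1942 bp
  5907 − 5285 = 622 bp
  6080 − 5907 = 173 bp
  6432 − 6080 = 352 bp
Sorted largest to smallest: 1942, 1872, 711, 622, 607, 352, 173, 153 bp.

1942, 1872, 711, 622, 607, 352, 173, 153 bp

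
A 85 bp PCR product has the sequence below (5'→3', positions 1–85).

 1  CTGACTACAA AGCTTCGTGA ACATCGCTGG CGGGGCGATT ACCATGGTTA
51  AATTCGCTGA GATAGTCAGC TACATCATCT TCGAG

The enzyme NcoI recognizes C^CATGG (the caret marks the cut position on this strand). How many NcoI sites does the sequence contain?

1

CCATGG occurs starting at position 42.
NcoI cuts at 1 site.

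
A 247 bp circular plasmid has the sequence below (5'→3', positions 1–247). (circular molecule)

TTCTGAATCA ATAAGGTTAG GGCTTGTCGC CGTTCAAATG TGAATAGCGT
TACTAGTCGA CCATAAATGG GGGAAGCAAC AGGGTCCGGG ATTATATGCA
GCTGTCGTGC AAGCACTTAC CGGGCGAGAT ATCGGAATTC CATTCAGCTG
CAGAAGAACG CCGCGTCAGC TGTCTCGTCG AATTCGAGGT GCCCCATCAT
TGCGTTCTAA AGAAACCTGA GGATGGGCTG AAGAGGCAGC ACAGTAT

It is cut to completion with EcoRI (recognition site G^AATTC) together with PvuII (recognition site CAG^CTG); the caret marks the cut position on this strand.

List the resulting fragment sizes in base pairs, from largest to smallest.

168, 34, 22, 12, 11 bp

EcoRI sites (GAATTC) start at positions 135, 180.
EcoRI cuts after the first base of each site, so after positions 135, 180.
PvuII sites (CAGCTG) start at positions 99, 145, 167.
PvuII cuts after base 3 of each site, so after positions 101, 147, 169.
Combined cut positions: 101, 135, 147, 169, 180.
Circular molecule, 5 cuts → 5 fragments:
  102–135 → 34 bp
  136–147 → 12 bp
  148–169 → 22 bp
  170–180 → 11 bp
  181–247 then 1–101 → 67 + 101 = 168 bp
Sorted largest to smallest: 168, 34, 22, 12, 11 bp.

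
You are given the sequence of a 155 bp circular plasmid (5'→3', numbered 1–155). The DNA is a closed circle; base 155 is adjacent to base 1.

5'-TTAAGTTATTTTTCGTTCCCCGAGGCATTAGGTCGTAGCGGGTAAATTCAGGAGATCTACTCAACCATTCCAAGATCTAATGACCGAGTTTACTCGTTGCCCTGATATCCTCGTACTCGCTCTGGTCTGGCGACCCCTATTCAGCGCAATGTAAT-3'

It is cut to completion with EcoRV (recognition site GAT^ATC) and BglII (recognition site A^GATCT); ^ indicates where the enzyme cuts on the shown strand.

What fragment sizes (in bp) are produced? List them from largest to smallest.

102, 33, 20 bp

The EcoRV site (GATATC) starts at position 104.
EcoRV cuts after base 3 of each site, so after position 106.
BglII sites (AGATCT) start at positions 53, 73.
BglII cuts after the first base of each site, so after positions 53, 73.
Combined cut positions: 53, 73, 106.
Circular molecule, 3 cuts → 3 fragments:
  54–73 → 20 bp
  74–106 → 33 bp
  107–155 then 1–53 → 49 + 53 = 102 bp
Sorted largest to smallest: 102, 33, 20 bp.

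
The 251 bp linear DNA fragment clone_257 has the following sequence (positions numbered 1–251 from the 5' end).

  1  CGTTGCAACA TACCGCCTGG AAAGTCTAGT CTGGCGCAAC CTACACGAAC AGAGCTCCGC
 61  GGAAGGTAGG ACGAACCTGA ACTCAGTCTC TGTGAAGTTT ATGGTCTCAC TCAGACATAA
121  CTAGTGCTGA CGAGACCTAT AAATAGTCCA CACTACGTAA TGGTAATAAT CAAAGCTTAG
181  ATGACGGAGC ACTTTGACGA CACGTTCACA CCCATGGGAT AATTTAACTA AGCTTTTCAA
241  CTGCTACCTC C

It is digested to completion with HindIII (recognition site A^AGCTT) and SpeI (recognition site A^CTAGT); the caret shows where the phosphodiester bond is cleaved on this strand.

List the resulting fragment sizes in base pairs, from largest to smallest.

HindIII sites (AAGCTT) start at positions 173, 230.
HindIII cuts after the first base of each site, so after positions 173, 230.
The SpeI site (ACTAGT) starts at position 120.
SpeI cuts after the first base of each site, so after position 120.
Combined cut positions: 120, 173, 230.
Linear molecule, 3 cuts → 4 fragments:
  1–120 → 120 bp
  121–173 → 53 bp
  174–230 → 57 bp
  231–251 → 21 bp
Sorted largest to smallest: 120, 57, 53, 21 bp.

120, 57, 53, 21 bp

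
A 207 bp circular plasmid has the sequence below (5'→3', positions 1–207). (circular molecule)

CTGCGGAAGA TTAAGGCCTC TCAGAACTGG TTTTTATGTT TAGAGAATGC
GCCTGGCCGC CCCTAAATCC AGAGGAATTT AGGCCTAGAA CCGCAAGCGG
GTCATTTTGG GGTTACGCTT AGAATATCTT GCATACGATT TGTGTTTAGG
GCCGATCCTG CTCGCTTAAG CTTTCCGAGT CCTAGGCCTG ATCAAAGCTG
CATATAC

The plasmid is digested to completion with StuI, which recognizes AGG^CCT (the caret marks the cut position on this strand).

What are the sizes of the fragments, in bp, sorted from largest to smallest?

StuI sites (AGGCCT) start at positions 14, 81, 184.
StuI cuts after base 3 of each site, so after positions 16, 83, 186.
Circular molecule, 3 cuts → 3 fragments:
  17–83 → 67 bp
  84–186 → 103 bp
  187–207 then 1–16 → 21 + 16 = 37 bp
Sorted largest to smallest: 103, 67, 37 bp.

103, 67, 37 bp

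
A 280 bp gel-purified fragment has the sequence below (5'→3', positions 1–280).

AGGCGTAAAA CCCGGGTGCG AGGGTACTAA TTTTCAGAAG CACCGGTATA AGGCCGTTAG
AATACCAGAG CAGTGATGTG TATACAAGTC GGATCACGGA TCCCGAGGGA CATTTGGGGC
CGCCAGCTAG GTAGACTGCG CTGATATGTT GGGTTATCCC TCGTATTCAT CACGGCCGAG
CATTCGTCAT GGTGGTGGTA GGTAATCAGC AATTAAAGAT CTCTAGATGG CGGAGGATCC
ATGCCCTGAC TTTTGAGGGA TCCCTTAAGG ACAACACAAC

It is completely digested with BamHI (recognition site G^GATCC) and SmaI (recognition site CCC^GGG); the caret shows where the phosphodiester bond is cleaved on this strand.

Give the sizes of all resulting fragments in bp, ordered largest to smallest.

137, 85, 23, 22, 13 bp

BamHI sites (GGATCC) start at positions 98, 235, 258.
BamHI cuts after the first base of each site, so after positions 98, 235, 258.
The SmaI site (CCCGGG) starts at position 11.
SmaI cuts after base 3 of each site, so after position 13.
Combined cut positions: 13, 98, 235, 258.
Linear molecule, 4 cuts → 5 fragments:
  1–13 → 13 bp
  14–98 → 85 bp
  99–235 → 137 bp
  236–258 → 23 bp
  259–280 → 22 bp
Sorted largest to smallest: 137, 85, 23, 22, 13 bp.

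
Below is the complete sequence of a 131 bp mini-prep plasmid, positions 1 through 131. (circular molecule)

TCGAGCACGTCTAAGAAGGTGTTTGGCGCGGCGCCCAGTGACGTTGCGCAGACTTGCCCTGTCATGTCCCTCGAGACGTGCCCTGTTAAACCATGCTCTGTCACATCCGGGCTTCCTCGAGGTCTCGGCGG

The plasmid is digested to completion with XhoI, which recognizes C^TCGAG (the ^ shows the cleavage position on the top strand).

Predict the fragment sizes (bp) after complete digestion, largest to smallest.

XhoI sites (CTCGAG) start at positions 70, 116.
XhoI cuts after the first base of each site, so after positions 70, 116.
Circular molecule, 2 cuts → 2 fragments:
  71–116 → 46 bp
  117–131 then 1–70 → 15 + 70 = 85 bp
Sorted largest to smallest: 85, 46 bp.

85, 46 bp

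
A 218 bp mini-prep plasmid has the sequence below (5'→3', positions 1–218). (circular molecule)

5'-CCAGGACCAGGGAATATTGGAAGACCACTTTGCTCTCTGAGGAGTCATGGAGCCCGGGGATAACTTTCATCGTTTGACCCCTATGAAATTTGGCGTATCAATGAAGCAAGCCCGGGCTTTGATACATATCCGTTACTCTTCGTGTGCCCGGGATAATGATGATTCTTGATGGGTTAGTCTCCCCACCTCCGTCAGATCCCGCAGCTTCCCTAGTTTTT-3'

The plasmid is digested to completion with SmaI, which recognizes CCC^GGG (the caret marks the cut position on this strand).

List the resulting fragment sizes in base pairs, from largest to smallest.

SmaI sites (CCCGGG) start at positions 53, 111, 147.
SmaI cuts after base 3 of each site, so after positions 55, 113, 149.
Circular molecule, 3 cuts → 3 fragments:
  56–113 → 58 bp
  114–149 → 36 bp
  150–218 then 1–55 → 69 + 55 = 124 bp
Sorted largest to smallest: 124, 58, 36 bp.

124, 58, 36 bp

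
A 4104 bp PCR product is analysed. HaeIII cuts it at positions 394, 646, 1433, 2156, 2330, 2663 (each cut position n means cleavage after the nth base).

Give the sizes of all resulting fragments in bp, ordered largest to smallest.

Linear molecule, 6 cuts → 7 fragments:
  394 − 0 = 394 bp
  646 − 394 = 252 bp
  1433 − 646 = 787 bp
  2156 − 1433 = 723 bp
  2330 − 2156 = 174 bp
  2663 − 2330 = 333 bp
  4104 − 2663 = 1441 bp
Sorted largest to smallest: 1441, 787, 723, 394, 333, 252, 174 bp.

1441, 787, 723, 394, 333, 252, 174 bp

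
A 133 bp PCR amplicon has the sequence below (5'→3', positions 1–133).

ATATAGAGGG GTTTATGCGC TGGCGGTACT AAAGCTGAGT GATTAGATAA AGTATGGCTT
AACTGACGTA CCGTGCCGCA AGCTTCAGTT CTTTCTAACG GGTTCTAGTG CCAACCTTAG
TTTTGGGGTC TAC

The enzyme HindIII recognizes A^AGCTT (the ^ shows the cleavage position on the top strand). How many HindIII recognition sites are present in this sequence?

1

AAGCTT occurs starting at position 80.
HindIII cuts at 1 site.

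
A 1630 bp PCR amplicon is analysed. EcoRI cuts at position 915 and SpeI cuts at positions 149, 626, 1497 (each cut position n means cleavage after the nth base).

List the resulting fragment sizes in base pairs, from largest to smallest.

Combined cut positions (sorted): 149, 626, 915, 1497.
Linear molecule, 4 cuts → 5 fragments:
  149 − 0 = 149 bp
  626 − 149 = 477 bp
  915 − 626 = 289 bp
  1497 − 915 = 582 bp
  1630 − 1497 = 133 bp
Sorted largest to smallest: 582, 477, 289, 149, 133 bp.

582, 477, 289, 149, 133 bp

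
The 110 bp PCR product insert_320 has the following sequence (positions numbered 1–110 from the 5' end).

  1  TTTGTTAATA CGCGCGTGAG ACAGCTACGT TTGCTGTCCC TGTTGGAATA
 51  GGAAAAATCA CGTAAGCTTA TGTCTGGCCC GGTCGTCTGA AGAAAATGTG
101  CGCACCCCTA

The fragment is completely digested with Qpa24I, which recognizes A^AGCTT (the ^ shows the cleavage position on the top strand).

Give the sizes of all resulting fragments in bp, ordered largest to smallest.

The Qpa24I site (AAGCTT) starts at position 64.
Qpa24I cuts after the first base of each site, so after position 64.
Linear molecule, 1 cut → 2 fragments:
  1–64 → 64 bp
  65–110 → 46 bp
Sorted largest to smallest: 64, 46 bp.

64, 46 bp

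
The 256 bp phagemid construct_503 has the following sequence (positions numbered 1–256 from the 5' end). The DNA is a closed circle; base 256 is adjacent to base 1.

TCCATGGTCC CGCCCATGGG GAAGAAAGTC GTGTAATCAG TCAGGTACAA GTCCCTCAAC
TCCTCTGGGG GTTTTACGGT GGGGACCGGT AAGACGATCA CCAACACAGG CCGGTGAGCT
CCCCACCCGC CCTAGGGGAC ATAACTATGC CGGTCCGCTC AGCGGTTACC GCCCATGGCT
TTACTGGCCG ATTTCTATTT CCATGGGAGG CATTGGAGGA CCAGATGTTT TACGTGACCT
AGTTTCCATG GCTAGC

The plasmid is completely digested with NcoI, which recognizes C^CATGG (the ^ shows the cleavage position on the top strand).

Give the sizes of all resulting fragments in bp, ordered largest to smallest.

NcoI sites (CCATGG) start at positions 2, 14, 173, 201, 246.
NcoI cuts after the first base of each site, so after positions 2, 14, 173, 201, 246.
Circular molecule, 5 cuts → 5 fragments:
  3–14 → 12 bp
  15–173 → 159 bp
  174–201 → 28 bp
  202–246 → 45 bp
  247–256 then 1–2 → 10 + 2 = 12 bp
Sorted largest to smallest: 159, 45, 28, 12, 12 bp.

159, 45, 28, 12, 12 bp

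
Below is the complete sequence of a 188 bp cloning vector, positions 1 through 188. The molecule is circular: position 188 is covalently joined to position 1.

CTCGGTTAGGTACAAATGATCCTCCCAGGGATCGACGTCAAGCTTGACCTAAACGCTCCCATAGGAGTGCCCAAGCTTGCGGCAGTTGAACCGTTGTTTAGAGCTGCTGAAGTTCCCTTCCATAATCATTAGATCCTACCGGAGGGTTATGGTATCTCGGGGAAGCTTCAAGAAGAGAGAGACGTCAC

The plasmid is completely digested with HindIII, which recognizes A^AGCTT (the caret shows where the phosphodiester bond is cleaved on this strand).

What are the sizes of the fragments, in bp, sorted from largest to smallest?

90, 65, 33 bp

HindIII sites (AAGCTT) start at positions 40, 73, 163.
HindIII cuts after the first base of each site, so after positions 40, 73, 163.
Circular molecule, 3 cuts → 3 fragments:
  41–73 → 33 bp
  74–163 → 90 bp
  164–188 then 1–40 → 25 + 40 = 65 bp
Sorted largest to smallest: 90, 65, 33 bp.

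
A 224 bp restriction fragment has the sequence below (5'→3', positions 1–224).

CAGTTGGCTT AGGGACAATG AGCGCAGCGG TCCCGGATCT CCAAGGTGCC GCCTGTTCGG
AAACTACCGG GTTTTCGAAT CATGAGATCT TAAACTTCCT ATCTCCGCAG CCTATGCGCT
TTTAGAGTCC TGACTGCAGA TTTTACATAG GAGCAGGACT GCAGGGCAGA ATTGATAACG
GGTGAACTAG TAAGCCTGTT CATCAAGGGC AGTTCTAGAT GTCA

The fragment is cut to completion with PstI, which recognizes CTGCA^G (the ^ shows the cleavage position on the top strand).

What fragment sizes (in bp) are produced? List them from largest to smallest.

138, 61, 25 bp

PstI sites (CTGCAG) start at positions 134, 159.
PstI cuts after base 5 of each site (before the last base), so after positions 138, 163.
Linear molecule, 2 cuts → 3 fragments:
  1–138 → 138 bp
  139–163 → 25 bp
  164–224 → 61 bp
Sorted largest to smallest: 138, 61, 25 bp.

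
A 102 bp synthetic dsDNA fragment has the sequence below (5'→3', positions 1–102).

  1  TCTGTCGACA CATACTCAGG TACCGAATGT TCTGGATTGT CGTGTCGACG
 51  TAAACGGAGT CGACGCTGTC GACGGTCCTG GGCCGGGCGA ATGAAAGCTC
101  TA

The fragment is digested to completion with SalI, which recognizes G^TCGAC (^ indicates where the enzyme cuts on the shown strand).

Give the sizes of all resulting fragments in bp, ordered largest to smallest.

40, 34, 15, 9, 4 bp

SalI sites (GTCGAC) start at positions 4, 44, 59, 68.
SalI cuts after the first base of each site, so after positions 4, 44, 59, 68.
Linear molecule, 4 cuts → 5 fragments:
  1–4 → 4 bp
  5–44 → 40 bp
  45–59 → 15 bp
  60–68 → 9 bp
  69–102 → 34 bp
Sorted largest to smallest: 40, 34, 15, 9, 4 bp.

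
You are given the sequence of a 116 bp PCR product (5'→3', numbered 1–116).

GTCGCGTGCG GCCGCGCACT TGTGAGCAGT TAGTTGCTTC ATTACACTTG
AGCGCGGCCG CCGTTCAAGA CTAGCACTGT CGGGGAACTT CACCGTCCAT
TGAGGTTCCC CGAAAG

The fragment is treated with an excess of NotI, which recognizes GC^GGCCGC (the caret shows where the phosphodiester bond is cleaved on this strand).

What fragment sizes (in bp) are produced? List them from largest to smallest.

NotI sites (GCGGCCGC) start at positions 8, 54.
NotI cuts after base 2 of each site, so after positions 9, 55.
Linear molecule, 2 cuts → 3 fragments:
  1–9 → 9 bp
  10–55 → 46 bp
  56–116 → 61 bp
Sorted largest to smallest: 61, 46, 9 bp.

61, 46, 9 bp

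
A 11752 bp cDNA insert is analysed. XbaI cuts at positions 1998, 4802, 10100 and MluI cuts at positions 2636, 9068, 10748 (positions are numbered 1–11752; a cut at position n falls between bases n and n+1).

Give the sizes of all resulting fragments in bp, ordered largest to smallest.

4266, 2166, 1998, 1032, 1004, 648, 638 bp

Combined cut positions (sorted): 1998, 2636, 4802, 9068, 10100, 10748.
Linear molecule, 6 cuts → 7 fragments:
  1998 − 0 = 1998 bp
  2636 − 1998 = 638 bp
  4802 − 2636 = 2166 bp
  9068 − 4802 = 4266 bp
  10100 − 9068 = 1032 bp
  10748 − 10100 = 648 bp
  11752 − 10748 = 1004 bp
Sorted largest to smallest: 4266, 2166, 1998, 1032, 1004, 648, 638 bp.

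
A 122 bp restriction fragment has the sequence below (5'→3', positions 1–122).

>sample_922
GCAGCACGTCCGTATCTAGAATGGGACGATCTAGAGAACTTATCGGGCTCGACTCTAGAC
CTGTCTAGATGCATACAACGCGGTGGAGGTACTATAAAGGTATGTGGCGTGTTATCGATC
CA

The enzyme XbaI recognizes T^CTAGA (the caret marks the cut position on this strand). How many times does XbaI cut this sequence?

TCTAGA occurs starting at positions 15, 30, 54, 64.
XbaI cuts at 4 sites.

4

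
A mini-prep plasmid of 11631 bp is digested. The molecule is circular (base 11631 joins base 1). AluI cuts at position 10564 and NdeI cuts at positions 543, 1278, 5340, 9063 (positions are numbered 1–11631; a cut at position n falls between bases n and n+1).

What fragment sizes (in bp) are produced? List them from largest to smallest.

4062, 3723, 1610, 1501, 735 bp

Combined cut positions (sorted): 543, 1278, 5340, 9063, 10564.
Circular molecule, 5 cuts → 5 fragments:
  1278 − 543 = 735 bp
  5340 − 1278 = 4062 bp
  9063 − 5340 = 3723 bp
  10564 − 9063 = 1501 bp
  wrap: 11631 − 10564 + 543 = 1610 bp
Sorted largest to smallest: 4062, 3723, 1610, 1501, 735 bp.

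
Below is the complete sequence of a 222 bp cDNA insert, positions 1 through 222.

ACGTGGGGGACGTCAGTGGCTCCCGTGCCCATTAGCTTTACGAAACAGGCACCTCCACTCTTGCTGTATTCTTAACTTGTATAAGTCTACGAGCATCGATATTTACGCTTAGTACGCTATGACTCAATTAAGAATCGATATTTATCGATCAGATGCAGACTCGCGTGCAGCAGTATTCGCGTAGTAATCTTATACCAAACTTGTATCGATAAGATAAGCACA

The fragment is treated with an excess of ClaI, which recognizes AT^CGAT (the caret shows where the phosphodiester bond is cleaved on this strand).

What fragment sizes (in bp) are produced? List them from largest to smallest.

ClaI sites (ATCGAT) start at positions 95, 134, 144, 205.
ClaI cuts after base 2 of each site, so after positions 96, 135, 145, 206.
Linear molecule, 4 cuts → 5 fragments:
  1–96 → 96 bp
  97–135 → 39 bp
  136–145 → 10 bp
  146–206 → 61 bp
  207–222 → 16 bp
Sorted largest to smallest: 96, 61, 39, 16, 10 bp.

96, 61, 39, 16, 10 bp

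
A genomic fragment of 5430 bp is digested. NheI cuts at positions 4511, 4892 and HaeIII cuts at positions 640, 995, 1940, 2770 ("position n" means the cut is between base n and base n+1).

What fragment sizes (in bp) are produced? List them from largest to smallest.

1741, 945, 830, 640, 538, 381, 355 bp

Combined cut positions (sorted): 640, 995, 1940, 2770, 4511, 4892.
Linear molecule, 6 cuts → 7 fragments:
  640 − 0 = 640 bp
  995 − 640 = 355 bp
  1940 − 995 = 945 bp
  2770 − 1940 = 830 bp
  4511 − 2770 = 1741 bp
  4892 − 4511 = 381 bp
  5430 − 4892 = 538 bp
Sorted largest to smallest: 1741, 945, 830, 640, 538, 381, 355 bp.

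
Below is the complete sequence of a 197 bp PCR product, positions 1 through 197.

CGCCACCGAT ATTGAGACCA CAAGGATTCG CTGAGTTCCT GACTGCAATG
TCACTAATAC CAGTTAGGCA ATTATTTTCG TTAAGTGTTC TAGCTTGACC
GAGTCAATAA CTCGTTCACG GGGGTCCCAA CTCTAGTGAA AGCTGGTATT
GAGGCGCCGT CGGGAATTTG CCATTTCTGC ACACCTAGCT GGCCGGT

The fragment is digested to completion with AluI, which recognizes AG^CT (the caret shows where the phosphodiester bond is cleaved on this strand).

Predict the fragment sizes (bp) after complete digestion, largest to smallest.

AluI sites (AGCT) start at positions 92, 141, 187.
AluI cuts after base 2 of each site, so after positions 93, 142, 188.
Linear molecule, 3 cuts → 4 fragments:
  1–93 → 93 bp
  94–142 → 49 bp
  143–188 → 46 bp
  189–197 → 9 bp
Sorted largest to smallest: 93, 49, 46, 9 bp.

93, 49, 46, 9 bp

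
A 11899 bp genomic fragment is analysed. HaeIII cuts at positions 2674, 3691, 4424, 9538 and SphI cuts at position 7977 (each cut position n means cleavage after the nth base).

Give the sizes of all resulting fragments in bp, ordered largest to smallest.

3553, 2674, 2361, 1561, 1017, 733 bp

Combined cut positions (sorted): 2674, 3691, 4424, 7977, 9538.
Linear molecule, 5 cuts → 6 fragments:
  2674 − 0 = 2674 bp
  3691 − 2674 = 1017 bp
  4424 − 3691 = 733 bp
  7977 − 4424 = 3553 bp
  9538 − 7977 = 1561 bp
  11899 − 9538 = 2361 bp
Sorted largest to smallest: 3553, 2674, 2361, 1561, 1017, 733 bp.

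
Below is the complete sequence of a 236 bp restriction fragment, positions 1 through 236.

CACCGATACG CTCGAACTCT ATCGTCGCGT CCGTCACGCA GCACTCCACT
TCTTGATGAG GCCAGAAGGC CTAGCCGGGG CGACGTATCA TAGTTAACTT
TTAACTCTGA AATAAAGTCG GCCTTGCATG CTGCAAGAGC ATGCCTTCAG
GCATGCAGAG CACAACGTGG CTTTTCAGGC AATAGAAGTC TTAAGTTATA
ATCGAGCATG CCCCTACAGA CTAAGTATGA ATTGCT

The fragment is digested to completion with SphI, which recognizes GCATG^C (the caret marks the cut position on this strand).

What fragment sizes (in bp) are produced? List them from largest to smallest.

SphI sites (GCATGC) start at positions 126, 139, 151, 206.
SphI cuts after base 5 of each site (before the last base), so after positions 130, 143, 155, 210.
Linear molecule, 4 cuts → 5 fragments:
  1–130 → 130 bp
  131–143 → 13 bp
  144–155 → 12 bp
  156–210 → 55 bp
  211–236 → 26 bp
Sorted largest to smallest: 130, 55, 26, 13, 12 bp.

130, 55, 26, 13, 12 bp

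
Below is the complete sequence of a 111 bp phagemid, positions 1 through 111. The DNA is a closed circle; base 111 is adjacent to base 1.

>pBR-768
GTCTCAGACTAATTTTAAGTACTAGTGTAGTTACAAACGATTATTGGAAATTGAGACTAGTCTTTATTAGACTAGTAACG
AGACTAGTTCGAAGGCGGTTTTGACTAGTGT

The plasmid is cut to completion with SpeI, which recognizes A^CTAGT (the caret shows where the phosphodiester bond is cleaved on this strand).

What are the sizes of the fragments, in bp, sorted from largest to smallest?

SpeI sites (ACTAGT) start at positions 21, 56, 71, 83, 104.
SpeI cuts after the first base of each site, so after positions 21, 56, 71, 83, 104.
Circular molecule, 5 cuts → 5 fragments:
  22–56 → 35 bp
  57–71 → 15 bp
  72–83 → 12 bp
  84–104 → 21 bp
  105–111 then 1–21 → 7 + 21 = 28 bp
Sorted largest to smallest: 35, 28, 21, 15, 12 bp.

35, 28, 21, 15, 12 bp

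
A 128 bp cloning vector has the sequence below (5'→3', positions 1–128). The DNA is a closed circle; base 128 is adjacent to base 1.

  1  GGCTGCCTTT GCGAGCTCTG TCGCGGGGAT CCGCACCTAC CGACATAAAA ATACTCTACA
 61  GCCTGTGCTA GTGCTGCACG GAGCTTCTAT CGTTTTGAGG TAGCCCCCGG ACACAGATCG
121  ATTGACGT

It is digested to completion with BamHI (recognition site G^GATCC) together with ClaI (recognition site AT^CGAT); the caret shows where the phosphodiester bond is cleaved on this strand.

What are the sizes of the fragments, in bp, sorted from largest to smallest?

The BamHI site (GGATCC) starts at position 27.
BamHI cuts after the first base of each site, so after position 27.
The ClaI site (ATCGAT) starts at position 117.
ClaI cuts after base 2 of each site, so after position 118.
Combined cut positions: 27, 118.
Circular molecule, 2 cuts → 2 fragments:
  28–118 → 91 bp
  119–128 then 1–27 → 10 + 27 = 37 bp
Sorted largest to smallest: 91, 37 bp.

91, 37 bp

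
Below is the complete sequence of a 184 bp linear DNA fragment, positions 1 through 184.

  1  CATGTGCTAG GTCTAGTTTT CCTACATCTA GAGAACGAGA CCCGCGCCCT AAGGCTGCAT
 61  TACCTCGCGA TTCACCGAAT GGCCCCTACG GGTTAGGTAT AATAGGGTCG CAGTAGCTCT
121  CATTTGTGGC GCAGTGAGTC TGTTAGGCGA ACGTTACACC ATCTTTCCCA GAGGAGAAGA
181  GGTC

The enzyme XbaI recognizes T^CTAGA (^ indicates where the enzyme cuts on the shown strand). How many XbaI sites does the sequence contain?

TCTAGA occurs starting at position 27.
XbaI cuts at 1 site.

1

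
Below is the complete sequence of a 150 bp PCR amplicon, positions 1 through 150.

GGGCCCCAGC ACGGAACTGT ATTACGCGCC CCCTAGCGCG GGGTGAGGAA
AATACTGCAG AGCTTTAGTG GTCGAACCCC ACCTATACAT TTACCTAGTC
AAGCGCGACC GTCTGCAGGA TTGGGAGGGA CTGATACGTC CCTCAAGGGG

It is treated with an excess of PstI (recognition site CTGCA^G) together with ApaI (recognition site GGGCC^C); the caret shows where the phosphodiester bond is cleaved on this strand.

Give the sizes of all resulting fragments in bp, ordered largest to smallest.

58, 54, 33, 5 bp

PstI sites (CTGCAG) start at positions 55, 113.
PstI cuts after base 5 of each site (before the last base), so after positions 59, 117.
The ApaI site (GGGCCC) starts at position 1.
ApaI cuts after base 5 of each site (before the last base), so after position 5.
Combined cut positions: 5, 59, 117.
Linear molecule, 3 cuts → 4 fragments:
  1–5 → 5 bp
  6–59 → 54 bp
  60–117 → 58 bp
  118–150 → 33 bp
Sorted largest to smallest: 58, 54, 33, 5 bp.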